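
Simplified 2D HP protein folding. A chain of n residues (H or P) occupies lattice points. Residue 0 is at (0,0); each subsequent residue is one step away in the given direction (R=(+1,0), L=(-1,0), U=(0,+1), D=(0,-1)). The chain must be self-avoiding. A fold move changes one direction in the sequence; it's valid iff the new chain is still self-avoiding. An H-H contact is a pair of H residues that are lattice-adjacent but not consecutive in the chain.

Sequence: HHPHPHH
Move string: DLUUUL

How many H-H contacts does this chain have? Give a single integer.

Positions: [(0, 0), (0, -1), (-1, -1), (-1, 0), (-1, 1), (-1, 2), (-2, 2)]
H-H contact: residue 0 @(0,0) - residue 3 @(-1, 0)

Answer: 1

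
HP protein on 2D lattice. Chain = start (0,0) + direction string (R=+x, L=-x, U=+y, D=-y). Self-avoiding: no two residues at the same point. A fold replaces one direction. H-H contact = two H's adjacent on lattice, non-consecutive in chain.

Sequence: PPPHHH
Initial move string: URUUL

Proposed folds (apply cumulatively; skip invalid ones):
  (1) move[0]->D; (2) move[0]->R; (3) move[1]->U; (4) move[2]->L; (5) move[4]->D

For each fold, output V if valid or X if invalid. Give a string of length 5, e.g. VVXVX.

Initial: URUUL -> [(0, 0), (0, 1), (1, 1), (1, 2), (1, 3), (0, 3)]
Fold 1: move[0]->D => DRUUL VALID
Fold 2: move[0]->R => RRUUL VALID
Fold 3: move[1]->U => RUUUL VALID
Fold 4: move[2]->L => RULUL VALID
Fold 5: move[4]->D => RULUD INVALID (collision), skipped

Answer: VVVVX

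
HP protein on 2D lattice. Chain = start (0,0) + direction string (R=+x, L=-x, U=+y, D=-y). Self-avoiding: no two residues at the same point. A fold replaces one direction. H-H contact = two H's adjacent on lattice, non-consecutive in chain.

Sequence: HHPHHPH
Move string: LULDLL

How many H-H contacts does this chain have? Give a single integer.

Answer: 1

Derivation:
Positions: [(0, 0), (-1, 0), (-1, 1), (-2, 1), (-2, 0), (-3, 0), (-4, 0)]
H-H contact: residue 1 @(-1,0) - residue 4 @(-2, 0)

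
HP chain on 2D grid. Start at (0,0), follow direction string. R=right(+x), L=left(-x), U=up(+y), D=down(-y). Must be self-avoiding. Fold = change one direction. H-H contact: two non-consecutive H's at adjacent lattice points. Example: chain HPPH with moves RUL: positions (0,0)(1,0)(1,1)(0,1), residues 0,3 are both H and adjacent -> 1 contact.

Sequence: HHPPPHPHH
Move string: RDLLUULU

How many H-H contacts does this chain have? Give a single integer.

Answer: 1

Derivation:
Positions: [(0, 0), (1, 0), (1, -1), (0, -1), (-1, -1), (-1, 0), (-1, 1), (-2, 1), (-2, 2)]
H-H contact: residue 0 @(0,0) - residue 5 @(-1, 0)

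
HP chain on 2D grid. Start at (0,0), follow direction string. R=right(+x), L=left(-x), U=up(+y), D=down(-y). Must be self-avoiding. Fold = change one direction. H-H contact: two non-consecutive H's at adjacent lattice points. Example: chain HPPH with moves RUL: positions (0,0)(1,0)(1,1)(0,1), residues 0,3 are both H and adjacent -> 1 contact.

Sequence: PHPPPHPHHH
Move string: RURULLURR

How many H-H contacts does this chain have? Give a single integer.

Positions: [(0, 0), (1, 0), (1, 1), (2, 1), (2, 2), (1, 2), (0, 2), (0, 3), (1, 3), (2, 3)]
H-H contact: residue 5 @(1,2) - residue 8 @(1, 3)

Answer: 1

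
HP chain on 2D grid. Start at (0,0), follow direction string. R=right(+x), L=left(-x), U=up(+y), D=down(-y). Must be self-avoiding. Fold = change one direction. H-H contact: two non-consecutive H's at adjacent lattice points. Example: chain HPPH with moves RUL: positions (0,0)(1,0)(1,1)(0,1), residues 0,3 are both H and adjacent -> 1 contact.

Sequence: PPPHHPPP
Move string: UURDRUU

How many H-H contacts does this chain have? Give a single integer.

Positions: [(0, 0), (0, 1), (0, 2), (1, 2), (1, 1), (2, 1), (2, 2), (2, 3)]
No H-H contacts found.

Answer: 0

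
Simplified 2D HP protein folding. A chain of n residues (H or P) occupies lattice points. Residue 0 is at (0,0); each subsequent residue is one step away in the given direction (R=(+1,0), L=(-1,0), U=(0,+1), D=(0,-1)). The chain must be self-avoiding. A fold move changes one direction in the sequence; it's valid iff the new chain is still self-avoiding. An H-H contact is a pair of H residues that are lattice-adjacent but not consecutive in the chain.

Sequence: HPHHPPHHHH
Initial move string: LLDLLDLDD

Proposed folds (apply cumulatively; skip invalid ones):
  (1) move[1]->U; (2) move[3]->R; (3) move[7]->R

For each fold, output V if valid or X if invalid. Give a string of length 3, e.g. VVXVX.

Answer: XXX

Derivation:
Initial: LLDLLDLDD -> [(0, 0), (-1, 0), (-2, 0), (-2, -1), (-3, -1), (-4, -1), (-4, -2), (-5, -2), (-5, -3), (-5, -4)]
Fold 1: move[1]->U => LUDLLDLDD INVALID (collision), skipped
Fold 2: move[3]->R => LLDRLDLDD INVALID (collision), skipped
Fold 3: move[7]->R => LLDLLDLRD INVALID (collision), skipped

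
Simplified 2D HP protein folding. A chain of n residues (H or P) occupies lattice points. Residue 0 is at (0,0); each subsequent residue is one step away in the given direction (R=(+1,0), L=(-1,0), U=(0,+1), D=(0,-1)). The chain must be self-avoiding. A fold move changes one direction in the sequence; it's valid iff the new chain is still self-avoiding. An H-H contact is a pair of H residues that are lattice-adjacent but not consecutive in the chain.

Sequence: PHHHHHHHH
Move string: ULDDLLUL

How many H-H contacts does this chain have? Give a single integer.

Answer: 0

Derivation:
Positions: [(0, 0), (0, 1), (-1, 1), (-1, 0), (-1, -1), (-2, -1), (-3, -1), (-3, 0), (-4, 0)]
No H-H contacts found.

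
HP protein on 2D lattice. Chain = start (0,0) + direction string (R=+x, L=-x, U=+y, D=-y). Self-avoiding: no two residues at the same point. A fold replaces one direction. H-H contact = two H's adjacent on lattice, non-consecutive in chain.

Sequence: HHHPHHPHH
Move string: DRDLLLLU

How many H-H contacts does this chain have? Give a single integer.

Positions: [(0, 0), (0, -1), (1, -1), (1, -2), (0, -2), (-1, -2), (-2, -2), (-3, -2), (-3, -1)]
H-H contact: residue 1 @(0,-1) - residue 4 @(0, -2)

Answer: 1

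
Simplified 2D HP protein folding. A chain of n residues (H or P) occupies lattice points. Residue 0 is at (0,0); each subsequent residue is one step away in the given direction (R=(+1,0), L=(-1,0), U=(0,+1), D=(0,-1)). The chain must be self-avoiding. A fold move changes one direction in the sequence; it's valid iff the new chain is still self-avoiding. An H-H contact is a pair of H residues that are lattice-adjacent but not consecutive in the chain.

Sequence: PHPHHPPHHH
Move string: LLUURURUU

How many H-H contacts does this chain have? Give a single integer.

Positions: [(0, 0), (-1, 0), (-2, 0), (-2, 1), (-2, 2), (-1, 2), (-1, 3), (0, 3), (0, 4), (0, 5)]
No H-H contacts found.

Answer: 0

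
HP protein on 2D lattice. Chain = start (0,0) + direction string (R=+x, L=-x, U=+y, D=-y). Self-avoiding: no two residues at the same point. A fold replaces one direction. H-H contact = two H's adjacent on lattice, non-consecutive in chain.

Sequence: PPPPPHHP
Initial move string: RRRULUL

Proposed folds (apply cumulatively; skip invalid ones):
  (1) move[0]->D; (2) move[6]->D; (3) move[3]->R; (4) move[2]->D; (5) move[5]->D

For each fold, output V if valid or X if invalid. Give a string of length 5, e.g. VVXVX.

Answer: VXXXX

Derivation:
Initial: RRRULUL -> [(0, 0), (1, 0), (2, 0), (3, 0), (3, 1), (2, 1), (2, 2), (1, 2)]
Fold 1: move[0]->D => DRRULUL VALID
Fold 2: move[6]->D => DRRULUD INVALID (collision), skipped
Fold 3: move[3]->R => DRRRLUL INVALID (collision), skipped
Fold 4: move[2]->D => DRDULUL INVALID (collision), skipped
Fold 5: move[5]->D => DRRULDL INVALID (collision), skipped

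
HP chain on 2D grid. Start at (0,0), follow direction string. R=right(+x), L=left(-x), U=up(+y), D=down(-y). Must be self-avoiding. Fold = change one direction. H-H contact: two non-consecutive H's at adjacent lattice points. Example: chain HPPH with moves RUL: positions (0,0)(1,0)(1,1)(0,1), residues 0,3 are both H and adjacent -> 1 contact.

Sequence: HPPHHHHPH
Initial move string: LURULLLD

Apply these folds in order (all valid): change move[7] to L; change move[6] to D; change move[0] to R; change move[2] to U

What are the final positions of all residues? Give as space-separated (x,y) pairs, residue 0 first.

Initial moves: LURULLLD
Fold: move[7]->L => LURULLLL (positions: [(0, 0), (-1, 0), (-1, 1), (0, 1), (0, 2), (-1, 2), (-2, 2), (-3, 2), (-4, 2)])
Fold: move[6]->D => LURULLDL (positions: [(0, 0), (-1, 0), (-1, 1), (0, 1), (0, 2), (-1, 2), (-2, 2), (-2, 1), (-3, 1)])
Fold: move[0]->R => RURULLDL (positions: [(0, 0), (1, 0), (1, 1), (2, 1), (2, 2), (1, 2), (0, 2), (0, 1), (-1, 1)])
Fold: move[2]->U => RUUULLDL (positions: [(0, 0), (1, 0), (1, 1), (1, 2), (1, 3), (0, 3), (-1, 3), (-1, 2), (-2, 2)])

Answer: (0,0) (1,0) (1,1) (1,2) (1,3) (0,3) (-1,3) (-1,2) (-2,2)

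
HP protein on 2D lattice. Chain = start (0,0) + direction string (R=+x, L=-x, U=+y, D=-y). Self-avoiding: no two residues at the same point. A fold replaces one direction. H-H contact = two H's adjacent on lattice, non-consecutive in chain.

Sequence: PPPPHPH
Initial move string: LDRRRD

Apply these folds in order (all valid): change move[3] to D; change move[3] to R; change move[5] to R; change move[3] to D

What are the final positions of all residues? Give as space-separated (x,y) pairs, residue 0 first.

Answer: (0,0) (-1,0) (-1,-1) (0,-1) (0,-2) (1,-2) (2,-2)

Derivation:
Initial moves: LDRRRD
Fold: move[3]->D => LDRDRD (positions: [(0, 0), (-1, 0), (-1, -1), (0, -1), (0, -2), (1, -2), (1, -3)])
Fold: move[3]->R => LDRRRD (positions: [(0, 0), (-1, 0), (-1, -1), (0, -1), (1, -1), (2, -1), (2, -2)])
Fold: move[5]->R => LDRRRR (positions: [(0, 0), (-1, 0), (-1, -1), (0, -1), (1, -1), (2, -1), (3, -1)])
Fold: move[3]->D => LDRDRR (positions: [(0, 0), (-1, 0), (-1, -1), (0, -1), (0, -2), (1, -2), (2, -2)])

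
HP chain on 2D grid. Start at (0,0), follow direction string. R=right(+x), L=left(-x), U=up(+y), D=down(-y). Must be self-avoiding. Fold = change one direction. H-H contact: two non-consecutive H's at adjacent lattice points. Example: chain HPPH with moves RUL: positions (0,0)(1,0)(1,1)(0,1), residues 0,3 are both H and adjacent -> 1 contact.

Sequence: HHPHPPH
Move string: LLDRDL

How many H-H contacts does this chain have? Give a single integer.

Positions: [(0, 0), (-1, 0), (-2, 0), (-2, -1), (-1, -1), (-1, -2), (-2, -2)]
H-H contact: residue 3 @(-2,-1) - residue 6 @(-2, -2)

Answer: 1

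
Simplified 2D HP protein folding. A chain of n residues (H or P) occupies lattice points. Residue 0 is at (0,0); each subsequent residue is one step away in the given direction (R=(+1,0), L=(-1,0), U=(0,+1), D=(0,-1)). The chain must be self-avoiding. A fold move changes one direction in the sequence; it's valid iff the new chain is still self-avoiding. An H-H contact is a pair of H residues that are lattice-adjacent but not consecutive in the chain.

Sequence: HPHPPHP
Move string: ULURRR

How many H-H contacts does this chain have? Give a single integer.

Answer: 0

Derivation:
Positions: [(0, 0), (0, 1), (-1, 1), (-1, 2), (0, 2), (1, 2), (2, 2)]
No H-H contacts found.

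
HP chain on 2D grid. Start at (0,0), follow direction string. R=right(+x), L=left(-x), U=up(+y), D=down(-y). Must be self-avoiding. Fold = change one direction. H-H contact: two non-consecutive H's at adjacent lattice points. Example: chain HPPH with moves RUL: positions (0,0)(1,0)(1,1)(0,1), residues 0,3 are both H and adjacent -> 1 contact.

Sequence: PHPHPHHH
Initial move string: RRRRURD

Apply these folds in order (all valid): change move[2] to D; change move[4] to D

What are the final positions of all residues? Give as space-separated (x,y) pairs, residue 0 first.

Answer: (0,0) (1,0) (2,0) (2,-1) (3,-1) (3,-2) (4,-2) (4,-3)

Derivation:
Initial moves: RRRRURD
Fold: move[2]->D => RRDRURD (positions: [(0, 0), (1, 0), (2, 0), (2, -1), (3, -1), (3, 0), (4, 0), (4, -1)])
Fold: move[4]->D => RRDRDRD (positions: [(0, 0), (1, 0), (2, 0), (2, -1), (3, -1), (3, -2), (4, -2), (4, -3)])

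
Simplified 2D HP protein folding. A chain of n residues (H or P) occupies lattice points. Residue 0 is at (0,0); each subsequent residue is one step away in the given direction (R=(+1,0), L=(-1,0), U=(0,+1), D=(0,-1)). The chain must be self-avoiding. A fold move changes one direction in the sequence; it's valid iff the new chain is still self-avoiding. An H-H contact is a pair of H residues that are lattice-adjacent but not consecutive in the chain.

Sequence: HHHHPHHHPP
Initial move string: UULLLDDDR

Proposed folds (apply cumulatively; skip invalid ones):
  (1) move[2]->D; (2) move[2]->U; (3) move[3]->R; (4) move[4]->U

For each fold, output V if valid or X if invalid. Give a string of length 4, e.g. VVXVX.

Initial: UULLLDDDR -> [(0, 0), (0, 1), (0, 2), (-1, 2), (-2, 2), (-3, 2), (-3, 1), (-3, 0), (-3, -1), (-2, -1)]
Fold 1: move[2]->D => UUDLLDDDR INVALID (collision), skipped
Fold 2: move[2]->U => UUULLDDDR VALID
Fold 3: move[3]->R => UUURLDDDR INVALID (collision), skipped
Fold 4: move[4]->U => UUULUDDDR INVALID (collision), skipped

Answer: XVXX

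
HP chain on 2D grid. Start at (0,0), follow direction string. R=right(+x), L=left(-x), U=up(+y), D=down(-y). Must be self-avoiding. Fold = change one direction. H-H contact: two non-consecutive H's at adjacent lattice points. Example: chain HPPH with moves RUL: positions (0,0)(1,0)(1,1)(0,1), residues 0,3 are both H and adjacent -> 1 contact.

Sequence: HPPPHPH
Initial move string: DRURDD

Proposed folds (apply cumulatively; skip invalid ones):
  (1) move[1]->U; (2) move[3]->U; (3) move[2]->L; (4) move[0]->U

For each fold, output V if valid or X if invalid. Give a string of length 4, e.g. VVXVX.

Initial: DRURDD -> [(0, 0), (0, -1), (1, -1), (1, 0), (2, 0), (2, -1), (2, -2)]
Fold 1: move[1]->U => DUURDD INVALID (collision), skipped
Fold 2: move[3]->U => DRUUDD INVALID (collision), skipped
Fold 3: move[2]->L => DRLRDD INVALID (collision), skipped
Fold 4: move[0]->U => URURDD VALID

Answer: XXXV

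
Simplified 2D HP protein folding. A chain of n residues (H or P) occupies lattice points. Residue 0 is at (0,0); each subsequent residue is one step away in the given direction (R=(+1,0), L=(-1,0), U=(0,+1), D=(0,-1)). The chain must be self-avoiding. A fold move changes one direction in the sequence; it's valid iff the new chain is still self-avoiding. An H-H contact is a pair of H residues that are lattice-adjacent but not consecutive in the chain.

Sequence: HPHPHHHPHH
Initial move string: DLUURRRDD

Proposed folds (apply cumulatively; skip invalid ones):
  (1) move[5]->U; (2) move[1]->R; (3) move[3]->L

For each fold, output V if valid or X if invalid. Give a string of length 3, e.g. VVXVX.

Initial: DLUURRRDD -> [(0, 0), (0, -1), (-1, -1), (-1, 0), (-1, 1), (0, 1), (1, 1), (2, 1), (2, 0), (2, -1)]
Fold 1: move[5]->U => DLUURURDD VALID
Fold 2: move[1]->R => DRUURURDD VALID
Fold 3: move[3]->L => DRULRURDD INVALID (collision), skipped

Answer: VVX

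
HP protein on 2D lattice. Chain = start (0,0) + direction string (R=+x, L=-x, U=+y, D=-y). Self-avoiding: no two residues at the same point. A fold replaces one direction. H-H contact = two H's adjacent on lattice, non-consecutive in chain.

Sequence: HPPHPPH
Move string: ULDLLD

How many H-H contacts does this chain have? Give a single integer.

Positions: [(0, 0), (0, 1), (-1, 1), (-1, 0), (-2, 0), (-3, 0), (-3, -1)]
H-H contact: residue 0 @(0,0) - residue 3 @(-1, 0)

Answer: 1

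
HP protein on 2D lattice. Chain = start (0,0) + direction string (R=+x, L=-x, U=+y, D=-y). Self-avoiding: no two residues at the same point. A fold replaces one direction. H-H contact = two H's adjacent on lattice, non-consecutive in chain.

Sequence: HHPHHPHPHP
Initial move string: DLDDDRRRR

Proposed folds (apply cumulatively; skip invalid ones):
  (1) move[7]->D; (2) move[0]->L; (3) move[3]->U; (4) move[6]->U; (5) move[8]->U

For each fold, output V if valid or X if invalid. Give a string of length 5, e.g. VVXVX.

Answer: VVXXX

Derivation:
Initial: DLDDDRRRR -> [(0, 0), (0, -1), (-1, -1), (-1, -2), (-1, -3), (-1, -4), (0, -4), (1, -4), (2, -4), (3, -4)]
Fold 1: move[7]->D => DLDDDRRDR VALID
Fold 2: move[0]->L => LLDDDRRDR VALID
Fold 3: move[3]->U => LLDUDRRDR INVALID (collision), skipped
Fold 4: move[6]->U => LLDDDRUDR INVALID (collision), skipped
Fold 5: move[8]->U => LLDDDRRDU INVALID (collision), skipped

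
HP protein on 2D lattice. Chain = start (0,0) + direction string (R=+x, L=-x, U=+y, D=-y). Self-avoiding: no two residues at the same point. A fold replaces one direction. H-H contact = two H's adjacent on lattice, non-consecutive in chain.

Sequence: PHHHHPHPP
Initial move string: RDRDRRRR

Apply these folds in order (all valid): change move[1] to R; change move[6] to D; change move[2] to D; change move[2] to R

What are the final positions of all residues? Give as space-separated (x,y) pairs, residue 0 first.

Initial moves: RDRDRRRR
Fold: move[1]->R => RRRDRRRR (positions: [(0, 0), (1, 0), (2, 0), (3, 0), (3, -1), (4, -1), (5, -1), (6, -1), (7, -1)])
Fold: move[6]->D => RRRDRRDR (positions: [(0, 0), (1, 0), (2, 0), (3, 0), (3, -1), (4, -1), (5, -1), (5, -2), (6, -2)])
Fold: move[2]->D => RRDDRRDR (positions: [(0, 0), (1, 0), (2, 0), (2, -1), (2, -2), (3, -2), (4, -2), (4, -3), (5, -3)])
Fold: move[2]->R => RRRDRRDR (positions: [(0, 0), (1, 0), (2, 0), (3, 0), (3, -1), (4, -1), (5, -1), (5, -2), (6, -2)])

Answer: (0,0) (1,0) (2,0) (3,0) (3,-1) (4,-1) (5,-1) (5,-2) (6,-2)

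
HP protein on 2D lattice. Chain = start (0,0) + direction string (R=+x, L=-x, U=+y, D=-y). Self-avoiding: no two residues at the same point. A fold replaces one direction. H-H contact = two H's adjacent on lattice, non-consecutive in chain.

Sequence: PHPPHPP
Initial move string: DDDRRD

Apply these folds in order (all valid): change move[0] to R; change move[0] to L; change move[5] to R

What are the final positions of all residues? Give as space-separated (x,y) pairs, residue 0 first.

Answer: (0,0) (-1,0) (-1,-1) (-1,-2) (0,-2) (1,-2) (2,-2)

Derivation:
Initial moves: DDDRRD
Fold: move[0]->R => RDDRRD (positions: [(0, 0), (1, 0), (1, -1), (1, -2), (2, -2), (3, -2), (3, -3)])
Fold: move[0]->L => LDDRRD (positions: [(0, 0), (-1, 0), (-1, -1), (-1, -2), (0, -2), (1, -2), (1, -3)])
Fold: move[5]->R => LDDRRR (positions: [(0, 0), (-1, 0), (-1, -1), (-1, -2), (0, -2), (1, -2), (2, -2)])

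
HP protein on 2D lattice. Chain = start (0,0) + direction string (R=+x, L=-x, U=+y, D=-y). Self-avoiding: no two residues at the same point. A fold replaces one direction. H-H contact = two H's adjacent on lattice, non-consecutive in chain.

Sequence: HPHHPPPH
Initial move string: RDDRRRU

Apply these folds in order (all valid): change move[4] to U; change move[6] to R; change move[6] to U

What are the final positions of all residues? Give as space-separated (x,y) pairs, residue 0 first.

Initial moves: RDDRRRU
Fold: move[4]->U => RDDRURU (positions: [(0, 0), (1, 0), (1, -1), (1, -2), (2, -2), (2, -1), (3, -1), (3, 0)])
Fold: move[6]->R => RDDRURR (positions: [(0, 0), (1, 0), (1, -1), (1, -2), (2, -2), (2, -1), (3, -1), (4, -1)])
Fold: move[6]->U => RDDRURU (positions: [(0, 0), (1, 0), (1, -1), (1, -2), (2, -2), (2, -1), (3, -1), (3, 0)])

Answer: (0,0) (1,0) (1,-1) (1,-2) (2,-2) (2,-1) (3,-1) (3,0)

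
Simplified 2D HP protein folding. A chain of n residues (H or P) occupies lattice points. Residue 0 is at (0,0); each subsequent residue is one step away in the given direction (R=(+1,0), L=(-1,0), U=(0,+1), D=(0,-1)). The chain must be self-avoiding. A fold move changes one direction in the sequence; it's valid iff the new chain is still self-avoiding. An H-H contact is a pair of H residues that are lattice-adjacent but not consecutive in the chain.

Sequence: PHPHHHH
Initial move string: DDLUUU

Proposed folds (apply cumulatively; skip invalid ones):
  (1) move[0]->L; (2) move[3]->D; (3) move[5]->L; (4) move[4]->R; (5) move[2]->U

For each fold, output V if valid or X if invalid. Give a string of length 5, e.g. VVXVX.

Initial: DDLUUU -> [(0, 0), (0, -1), (0, -2), (-1, -2), (-1, -1), (-1, 0), (-1, 1)]
Fold 1: move[0]->L => LDLUUU VALID
Fold 2: move[3]->D => LDLDUU INVALID (collision), skipped
Fold 3: move[5]->L => LDLUUL VALID
Fold 4: move[4]->R => LDLURL INVALID (collision), skipped
Fold 5: move[2]->U => LDUUUL INVALID (collision), skipped

Answer: VXVXX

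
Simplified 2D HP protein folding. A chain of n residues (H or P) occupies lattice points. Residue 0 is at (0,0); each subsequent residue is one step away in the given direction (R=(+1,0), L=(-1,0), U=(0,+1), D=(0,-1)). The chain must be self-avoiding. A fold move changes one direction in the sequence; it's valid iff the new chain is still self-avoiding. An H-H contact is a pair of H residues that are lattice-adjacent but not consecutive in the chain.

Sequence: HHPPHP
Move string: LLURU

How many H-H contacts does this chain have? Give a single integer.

Positions: [(0, 0), (-1, 0), (-2, 0), (-2, 1), (-1, 1), (-1, 2)]
H-H contact: residue 1 @(-1,0) - residue 4 @(-1, 1)

Answer: 1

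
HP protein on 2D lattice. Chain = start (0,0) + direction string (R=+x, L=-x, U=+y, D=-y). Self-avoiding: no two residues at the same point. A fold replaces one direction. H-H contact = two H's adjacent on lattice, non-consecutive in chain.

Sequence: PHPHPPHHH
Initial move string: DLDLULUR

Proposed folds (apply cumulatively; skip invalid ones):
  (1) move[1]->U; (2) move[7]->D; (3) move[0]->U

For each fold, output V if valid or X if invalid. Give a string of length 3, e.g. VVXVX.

Initial: DLDLULUR -> [(0, 0), (0, -1), (-1, -1), (-1, -2), (-2, -2), (-2, -1), (-3, -1), (-3, 0), (-2, 0)]
Fold 1: move[1]->U => DUDLULUR INVALID (collision), skipped
Fold 2: move[7]->D => DLDLULUD INVALID (collision), skipped
Fold 3: move[0]->U => ULDLULUR VALID

Answer: XXV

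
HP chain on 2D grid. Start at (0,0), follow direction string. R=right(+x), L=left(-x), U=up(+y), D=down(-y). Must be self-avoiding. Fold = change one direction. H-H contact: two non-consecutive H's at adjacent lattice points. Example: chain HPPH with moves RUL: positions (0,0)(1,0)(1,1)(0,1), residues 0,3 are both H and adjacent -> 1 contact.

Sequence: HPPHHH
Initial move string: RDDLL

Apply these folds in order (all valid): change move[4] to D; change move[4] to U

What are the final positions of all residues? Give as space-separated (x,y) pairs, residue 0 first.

Answer: (0,0) (1,0) (1,-1) (1,-2) (0,-2) (0,-1)

Derivation:
Initial moves: RDDLL
Fold: move[4]->D => RDDLD (positions: [(0, 0), (1, 0), (1, -1), (1, -2), (0, -2), (0, -3)])
Fold: move[4]->U => RDDLU (positions: [(0, 0), (1, 0), (1, -1), (1, -2), (0, -2), (0, -1)])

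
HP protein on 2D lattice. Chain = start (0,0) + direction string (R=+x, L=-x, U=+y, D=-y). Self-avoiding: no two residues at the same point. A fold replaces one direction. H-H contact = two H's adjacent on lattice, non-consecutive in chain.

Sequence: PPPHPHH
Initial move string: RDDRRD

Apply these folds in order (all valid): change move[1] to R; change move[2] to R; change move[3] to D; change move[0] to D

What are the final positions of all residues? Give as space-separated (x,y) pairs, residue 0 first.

Initial moves: RDDRRD
Fold: move[1]->R => RRDRRD (positions: [(0, 0), (1, 0), (2, 0), (2, -1), (3, -1), (4, -1), (4, -2)])
Fold: move[2]->R => RRRRRD (positions: [(0, 0), (1, 0), (2, 0), (3, 0), (4, 0), (5, 0), (5, -1)])
Fold: move[3]->D => RRRDRD (positions: [(0, 0), (1, 0), (2, 0), (3, 0), (3, -1), (4, -1), (4, -2)])
Fold: move[0]->D => DRRDRD (positions: [(0, 0), (0, -1), (1, -1), (2, -1), (2, -2), (3, -2), (3, -3)])

Answer: (0,0) (0,-1) (1,-1) (2,-1) (2,-2) (3,-2) (3,-3)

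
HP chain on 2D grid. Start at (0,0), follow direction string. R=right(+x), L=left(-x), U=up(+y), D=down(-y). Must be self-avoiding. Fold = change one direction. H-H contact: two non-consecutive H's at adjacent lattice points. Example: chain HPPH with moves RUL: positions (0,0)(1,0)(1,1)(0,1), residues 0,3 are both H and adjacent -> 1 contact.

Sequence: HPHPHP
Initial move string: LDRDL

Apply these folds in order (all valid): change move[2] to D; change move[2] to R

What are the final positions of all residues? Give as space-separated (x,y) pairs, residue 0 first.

Answer: (0,0) (-1,0) (-1,-1) (0,-1) (0,-2) (-1,-2)

Derivation:
Initial moves: LDRDL
Fold: move[2]->D => LDDDL (positions: [(0, 0), (-1, 0), (-1, -1), (-1, -2), (-1, -3), (-2, -3)])
Fold: move[2]->R => LDRDL (positions: [(0, 0), (-1, 0), (-1, -1), (0, -1), (0, -2), (-1, -2)])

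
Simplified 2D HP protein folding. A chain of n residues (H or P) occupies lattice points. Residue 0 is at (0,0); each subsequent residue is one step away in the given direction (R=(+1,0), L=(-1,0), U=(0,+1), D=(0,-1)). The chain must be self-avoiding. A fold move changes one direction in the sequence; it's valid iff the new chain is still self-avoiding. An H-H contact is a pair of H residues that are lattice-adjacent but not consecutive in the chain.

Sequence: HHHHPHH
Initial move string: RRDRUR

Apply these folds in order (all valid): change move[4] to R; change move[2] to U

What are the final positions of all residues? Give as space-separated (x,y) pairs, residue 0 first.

Initial moves: RRDRUR
Fold: move[4]->R => RRDRRR (positions: [(0, 0), (1, 0), (2, 0), (2, -1), (3, -1), (4, -1), (5, -1)])
Fold: move[2]->U => RRURRR (positions: [(0, 0), (1, 0), (2, 0), (2, 1), (3, 1), (4, 1), (5, 1)])

Answer: (0,0) (1,0) (2,0) (2,1) (3,1) (4,1) (5,1)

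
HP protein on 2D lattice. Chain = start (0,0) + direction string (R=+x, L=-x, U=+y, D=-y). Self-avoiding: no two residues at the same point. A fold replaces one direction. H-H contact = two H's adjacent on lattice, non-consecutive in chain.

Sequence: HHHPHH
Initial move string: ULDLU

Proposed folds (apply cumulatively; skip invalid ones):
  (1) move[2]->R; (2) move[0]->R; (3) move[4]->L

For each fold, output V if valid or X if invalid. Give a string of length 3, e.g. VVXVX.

Answer: XXV

Derivation:
Initial: ULDLU -> [(0, 0), (0, 1), (-1, 1), (-1, 0), (-2, 0), (-2, 1)]
Fold 1: move[2]->R => ULRLU INVALID (collision), skipped
Fold 2: move[0]->R => RLDLU INVALID (collision), skipped
Fold 3: move[4]->L => ULDLL VALID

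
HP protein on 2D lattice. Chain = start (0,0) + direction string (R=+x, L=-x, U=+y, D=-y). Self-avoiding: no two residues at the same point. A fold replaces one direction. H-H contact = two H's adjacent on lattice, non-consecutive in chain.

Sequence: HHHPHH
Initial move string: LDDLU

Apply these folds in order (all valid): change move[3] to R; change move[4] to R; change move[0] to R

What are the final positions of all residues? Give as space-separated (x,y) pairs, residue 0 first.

Answer: (0,0) (1,0) (1,-1) (1,-2) (2,-2) (3,-2)

Derivation:
Initial moves: LDDLU
Fold: move[3]->R => LDDRU (positions: [(0, 0), (-1, 0), (-1, -1), (-1, -2), (0, -2), (0, -1)])
Fold: move[4]->R => LDDRR (positions: [(0, 0), (-1, 0), (-1, -1), (-1, -2), (0, -2), (1, -2)])
Fold: move[0]->R => RDDRR (positions: [(0, 0), (1, 0), (1, -1), (1, -2), (2, -2), (3, -2)])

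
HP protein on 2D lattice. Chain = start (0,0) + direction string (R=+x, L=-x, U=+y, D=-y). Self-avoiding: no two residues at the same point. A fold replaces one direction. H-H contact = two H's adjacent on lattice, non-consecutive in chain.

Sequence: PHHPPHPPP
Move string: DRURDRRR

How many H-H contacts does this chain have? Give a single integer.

Answer: 1

Derivation:
Positions: [(0, 0), (0, -1), (1, -1), (1, 0), (2, 0), (2, -1), (3, -1), (4, -1), (5, -1)]
H-H contact: residue 2 @(1,-1) - residue 5 @(2, -1)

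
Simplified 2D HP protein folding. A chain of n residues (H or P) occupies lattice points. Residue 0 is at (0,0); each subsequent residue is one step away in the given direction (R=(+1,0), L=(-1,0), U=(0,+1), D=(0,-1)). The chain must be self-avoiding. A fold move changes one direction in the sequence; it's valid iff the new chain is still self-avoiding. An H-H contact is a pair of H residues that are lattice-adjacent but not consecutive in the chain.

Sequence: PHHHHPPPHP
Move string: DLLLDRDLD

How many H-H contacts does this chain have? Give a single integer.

Positions: [(0, 0), (0, -1), (-1, -1), (-2, -1), (-3, -1), (-3, -2), (-2, -2), (-2, -3), (-3, -3), (-3, -4)]
No H-H contacts found.

Answer: 0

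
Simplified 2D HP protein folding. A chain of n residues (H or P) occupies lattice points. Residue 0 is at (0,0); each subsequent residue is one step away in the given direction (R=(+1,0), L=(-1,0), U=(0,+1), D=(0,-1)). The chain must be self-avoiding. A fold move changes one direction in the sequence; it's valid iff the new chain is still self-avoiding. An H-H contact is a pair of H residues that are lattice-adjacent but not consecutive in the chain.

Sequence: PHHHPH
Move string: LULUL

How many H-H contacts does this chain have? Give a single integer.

Positions: [(0, 0), (-1, 0), (-1, 1), (-2, 1), (-2, 2), (-3, 2)]
No H-H contacts found.

Answer: 0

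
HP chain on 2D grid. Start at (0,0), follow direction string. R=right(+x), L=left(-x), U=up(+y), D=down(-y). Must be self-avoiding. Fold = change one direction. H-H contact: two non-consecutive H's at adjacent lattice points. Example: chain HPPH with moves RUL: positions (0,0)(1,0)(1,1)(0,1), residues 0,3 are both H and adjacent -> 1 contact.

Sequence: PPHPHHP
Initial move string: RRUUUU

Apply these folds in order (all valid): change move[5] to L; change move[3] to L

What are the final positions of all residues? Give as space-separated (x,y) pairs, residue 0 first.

Answer: (0,0) (1,0) (2,0) (2,1) (1,1) (1,2) (0,2)

Derivation:
Initial moves: RRUUUU
Fold: move[5]->L => RRUUUL (positions: [(0, 0), (1, 0), (2, 0), (2, 1), (2, 2), (2, 3), (1, 3)])
Fold: move[3]->L => RRULUL (positions: [(0, 0), (1, 0), (2, 0), (2, 1), (1, 1), (1, 2), (0, 2)])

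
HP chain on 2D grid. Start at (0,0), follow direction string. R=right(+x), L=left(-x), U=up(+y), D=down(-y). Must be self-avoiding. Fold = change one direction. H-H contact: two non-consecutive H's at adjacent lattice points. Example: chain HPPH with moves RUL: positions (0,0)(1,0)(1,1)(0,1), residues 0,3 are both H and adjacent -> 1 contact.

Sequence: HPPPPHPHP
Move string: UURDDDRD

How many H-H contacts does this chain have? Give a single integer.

Positions: [(0, 0), (0, 1), (0, 2), (1, 2), (1, 1), (1, 0), (1, -1), (2, -1), (2, -2)]
H-H contact: residue 0 @(0,0) - residue 5 @(1, 0)

Answer: 1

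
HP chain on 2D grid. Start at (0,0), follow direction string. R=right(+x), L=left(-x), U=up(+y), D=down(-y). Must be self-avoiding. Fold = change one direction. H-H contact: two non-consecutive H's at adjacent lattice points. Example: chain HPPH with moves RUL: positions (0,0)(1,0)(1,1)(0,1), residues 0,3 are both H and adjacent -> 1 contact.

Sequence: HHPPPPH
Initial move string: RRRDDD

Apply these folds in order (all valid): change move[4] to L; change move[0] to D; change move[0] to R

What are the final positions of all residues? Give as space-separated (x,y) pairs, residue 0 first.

Answer: (0,0) (1,0) (2,0) (3,0) (3,-1) (2,-1) (2,-2)

Derivation:
Initial moves: RRRDDD
Fold: move[4]->L => RRRDLD (positions: [(0, 0), (1, 0), (2, 0), (3, 0), (3, -1), (2, -1), (2, -2)])
Fold: move[0]->D => DRRDLD (positions: [(0, 0), (0, -1), (1, -1), (2, -1), (2, -2), (1, -2), (1, -3)])
Fold: move[0]->R => RRRDLD (positions: [(0, 0), (1, 0), (2, 0), (3, 0), (3, -1), (2, -1), (2, -2)])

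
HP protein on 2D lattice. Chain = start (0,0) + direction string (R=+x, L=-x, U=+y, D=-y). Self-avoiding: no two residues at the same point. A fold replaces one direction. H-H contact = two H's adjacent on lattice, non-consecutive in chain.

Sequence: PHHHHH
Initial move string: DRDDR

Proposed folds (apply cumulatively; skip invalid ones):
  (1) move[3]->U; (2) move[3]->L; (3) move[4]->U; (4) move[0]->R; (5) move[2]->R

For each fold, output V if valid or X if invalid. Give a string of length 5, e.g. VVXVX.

Answer: XXXVV

Derivation:
Initial: DRDDR -> [(0, 0), (0, -1), (1, -1), (1, -2), (1, -3), (2, -3)]
Fold 1: move[3]->U => DRDUR INVALID (collision), skipped
Fold 2: move[3]->L => DRDLR INVALID (collision), skipped
Fold 3: move[4]->U => DRDDU INVALID (collision), skipped
Fold 4: move[0]->R => RRDDR VALID
Fold 5: move[2]->R => RRRDR VALID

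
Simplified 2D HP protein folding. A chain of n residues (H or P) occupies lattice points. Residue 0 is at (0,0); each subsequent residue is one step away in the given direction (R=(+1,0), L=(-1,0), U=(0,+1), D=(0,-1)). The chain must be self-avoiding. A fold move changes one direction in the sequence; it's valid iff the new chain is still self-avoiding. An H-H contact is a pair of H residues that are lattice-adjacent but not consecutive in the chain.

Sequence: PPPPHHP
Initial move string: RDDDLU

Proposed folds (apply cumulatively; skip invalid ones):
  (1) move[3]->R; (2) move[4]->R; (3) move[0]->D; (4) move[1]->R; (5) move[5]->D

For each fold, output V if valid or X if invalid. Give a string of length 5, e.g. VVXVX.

Initial: RDDDLU -> [(0, 0), (1, 0), (1, -1), (1, -2), (1, -3), (0, -3), (0, -2)]
Fold 1: move[3]->R => RDDRLU INVALID (collision), skipped
Fold 2: move[4]->R => RDDDRU VALID
Fold 3: move[0]->D => DDDDRU VALID
Fold 4: move[1]->R => DRDDRU VALID
Fold 5: move[5]->D => DRDDRD VALID

Answer: XVVVV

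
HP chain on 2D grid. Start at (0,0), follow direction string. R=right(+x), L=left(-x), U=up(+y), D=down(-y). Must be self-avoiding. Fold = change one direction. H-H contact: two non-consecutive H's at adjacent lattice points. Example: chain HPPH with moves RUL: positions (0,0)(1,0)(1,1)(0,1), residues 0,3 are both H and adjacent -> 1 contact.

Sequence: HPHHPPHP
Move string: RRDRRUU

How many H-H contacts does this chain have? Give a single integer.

Positions: [(0, 0), (1, 0), (2, 0), (2, -1), (3, -1), (4, -1), (4, 0), (4, 1)]
No H-H contacts found.

Answer: 0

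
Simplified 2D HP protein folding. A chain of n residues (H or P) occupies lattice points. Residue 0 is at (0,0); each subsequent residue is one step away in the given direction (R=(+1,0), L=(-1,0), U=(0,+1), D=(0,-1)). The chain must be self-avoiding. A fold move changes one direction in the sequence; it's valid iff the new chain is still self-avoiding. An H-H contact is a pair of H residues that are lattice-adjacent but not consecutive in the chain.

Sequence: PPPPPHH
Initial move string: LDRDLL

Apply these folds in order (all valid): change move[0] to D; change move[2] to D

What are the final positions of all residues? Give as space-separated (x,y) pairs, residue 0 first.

Initial moves: LDRDLL
Fold: move[0]->D => DDRDLL (positions: [(0, 0), (0, -1), (0, -2), (1, -2), (1, -3), (0, -3), (-1, -3)])
Fold: move[2]->D => DDDDLL (positions: [(0, 0), (0, -1), (0, -2), (0, -3), (0, -4), (-1, -4), (-2, -4)])

Answer: (0,0) (0,-1) (0,-2) (0,-3) (0,-4) (-1,-4) (-2,-4)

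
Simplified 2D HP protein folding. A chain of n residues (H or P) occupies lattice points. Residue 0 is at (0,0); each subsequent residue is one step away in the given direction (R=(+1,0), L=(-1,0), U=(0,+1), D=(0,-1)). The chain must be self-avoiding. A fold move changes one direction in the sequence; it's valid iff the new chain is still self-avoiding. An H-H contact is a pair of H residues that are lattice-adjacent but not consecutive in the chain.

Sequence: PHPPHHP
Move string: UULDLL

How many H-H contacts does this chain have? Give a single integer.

Positions: [(0, 0), (0, 1), (0, 2), (-1, 2), (-1, 1), (-2, 1), (-3, 1)]
H-H contact: residue 1 @(0,1) - residue 4 @(-1, 1)

Answer: 1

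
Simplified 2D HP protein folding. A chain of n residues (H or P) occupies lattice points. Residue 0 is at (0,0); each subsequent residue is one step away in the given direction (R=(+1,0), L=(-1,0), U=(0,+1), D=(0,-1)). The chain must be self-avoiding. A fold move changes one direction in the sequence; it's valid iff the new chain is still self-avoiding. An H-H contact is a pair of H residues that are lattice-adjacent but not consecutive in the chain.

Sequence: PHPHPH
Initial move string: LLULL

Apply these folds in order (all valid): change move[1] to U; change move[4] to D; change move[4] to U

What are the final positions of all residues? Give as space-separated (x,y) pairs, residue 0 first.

Answer: (0,0) (-1,0) (-1,1) (-1,2) (-2,2) (-2,3)

Derivation:
Initial moves: LLULL
Fold: move[1]->U => LUULL (positions: [(0, 0), (-1, 0), (-1, 1), (-1, 2), (-2, 2), (-3, 2)])
Fold: move[4]->D => LUULD (positions: [(0, 0), (-1, 0), (-1, 1), (-1, 2), (-2, 2), (-2, 1)])
Fold: move[4]->U => LUULU (positions: [(0, 0), (-1, 0), (-1, 1), (-1, 2), (-2, 2), (-2, 3)])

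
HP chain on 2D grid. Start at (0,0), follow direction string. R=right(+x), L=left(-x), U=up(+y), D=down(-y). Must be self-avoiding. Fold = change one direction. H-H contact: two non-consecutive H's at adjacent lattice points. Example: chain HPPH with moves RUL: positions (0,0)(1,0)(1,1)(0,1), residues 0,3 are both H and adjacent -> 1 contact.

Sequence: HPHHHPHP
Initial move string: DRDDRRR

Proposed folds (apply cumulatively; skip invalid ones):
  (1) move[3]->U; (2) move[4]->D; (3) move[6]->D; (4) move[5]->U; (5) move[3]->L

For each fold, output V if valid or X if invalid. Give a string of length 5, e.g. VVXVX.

Answer: XVVXV

Derivation:
Initial: DRDDRRR -> [(0, 0), (0, -1), (1, -1), (1, -2), (1, -3), (2, -3), (3, -3), (4, -3)]
Fold 1: move[3]->U => DRDURRR INVALID (collision), skipped
Fold 2: move[4]->D => DRDDDRR VALID
Fold 3: move[6]->D => DRDDDRD VALID
Fold 4: move[5]->U => DRDDDUD INVALID (collision), skipped
Fold 5: move[3]->L => DRDLDRD VALID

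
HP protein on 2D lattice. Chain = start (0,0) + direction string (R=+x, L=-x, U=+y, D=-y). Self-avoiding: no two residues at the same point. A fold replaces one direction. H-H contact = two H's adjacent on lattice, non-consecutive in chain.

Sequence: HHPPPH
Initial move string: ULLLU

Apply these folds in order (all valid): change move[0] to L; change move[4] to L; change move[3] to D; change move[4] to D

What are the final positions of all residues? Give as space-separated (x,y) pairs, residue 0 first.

Answer: (0,0) (-1,0) (-2,0) (-3,0) (-3,-1) (-3,-2)

Derivation:
Initial moves: ULLLU
Fold: move[0]->L => LLLLU (positions: [(0, 0), (-1, 0), (-2, 0), (-3, 0), (-4, 0), (-4, 1)])
Fold: move[4]->L => LLLLL (positions: [(0, 0), (-1, 0), (-2, 0), (-3, 0), (-4, 0), (-5, 0)])
Fold: move[3]->D => LLLDL (positions: [(0, 0), (-1, 0), (-2, 0), (-3, 0), (-3, -1), (-4, -1)])
Fold: move[4]->D => LLLDD (positions: [(0, 0), (-1, 0), (-2, 0), (-3, 0), (-3, -1), (-3, -2)])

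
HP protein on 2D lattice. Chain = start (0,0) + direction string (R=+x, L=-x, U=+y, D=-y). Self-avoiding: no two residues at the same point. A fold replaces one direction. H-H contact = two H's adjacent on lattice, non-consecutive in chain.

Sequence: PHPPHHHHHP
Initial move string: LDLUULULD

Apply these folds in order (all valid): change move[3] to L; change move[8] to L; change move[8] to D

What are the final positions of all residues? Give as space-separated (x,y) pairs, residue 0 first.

Answer: (0,0) (-1,0) (-1,-1) (-2,-1) (-3,-1) (-3,0) (-4,0) (-4,1) (-5,1) (-5,0)

Derivation:
Initial moves: LDLUULULD
Fold: move[3]->L => LDLLULULD (positions: [(0, 0), (-1, 0), (-1, -1), (-2, -1), (-3, -1), (-3, 0), (-4, 0), (-4, 1), (-5, 1), (-5, 0)])
Fold: move[8]->L => LDLLULULL (positions: [(0, 0), (-1, 0), (-1, -1), (-2, -1), (-3, -1), (-3, 0), (-4, 0), (-4, 1), (-5, 1), (-6, 1)])
Fold: move[8]->D => LDLLULULD (positions: [(0, 0), (-1, 0), (-1, -1), (-2, -1), (-3, -1), (-3, 0), (-4, 0), (-4, 1), (-5, 1), (-5, 0)])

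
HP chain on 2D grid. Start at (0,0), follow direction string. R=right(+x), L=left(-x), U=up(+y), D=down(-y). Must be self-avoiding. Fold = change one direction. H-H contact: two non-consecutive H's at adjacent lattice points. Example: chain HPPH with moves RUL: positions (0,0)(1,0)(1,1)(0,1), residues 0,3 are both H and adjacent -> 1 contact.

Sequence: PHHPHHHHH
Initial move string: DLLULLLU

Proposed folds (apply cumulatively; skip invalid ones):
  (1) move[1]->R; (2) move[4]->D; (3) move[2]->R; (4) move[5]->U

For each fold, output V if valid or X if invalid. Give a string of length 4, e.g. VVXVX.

Initial: DLLULLLU -> [(0, 0), (0, -1), (-1, -1), (-2, -1), (-2, 0), (-3, 0), (-4, 0), (-5, 0), (-5, 1)]
Fold 1: move[1]->R => DRLULLLU INVALID (collision), skipped
Fold 2: move[4]->D => DLLUDLLU INVALID (collision), skipped
Fold 3: move[2]->R => DLRULLLU INVALID (collision), skipped
Fold 4: move[5]->U => DLLULULU VALID

Answer: XXXV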